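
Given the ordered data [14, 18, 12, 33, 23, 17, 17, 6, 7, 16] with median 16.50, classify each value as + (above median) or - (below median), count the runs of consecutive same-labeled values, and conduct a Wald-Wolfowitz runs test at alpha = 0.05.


Step 1: Compute median = 16.50; label A = above, B = below.
Labels in order: BABAAAABBB  (n_A = 5, n_B = 5)
Step 2: Count runs R = 5.
Step 3: Under H0 (random ordering), E[R] = 2*n_A*n_B/(n_A+n_B) + 1 = 2*5*5/10 + 1 = 6.0000.
        Var[R] = 2*n_A*n_B*(2*n_A*n_B - n_A - n_B) / ((n_A+n_B)^2 * (n_A+n_B-1)) = 2000/900 = 2.2222.
        SD[R] = 1.4907.
Step 4: Continuity-corrected z = (R + 0.5 - E[R]) / SD[R] = (5 + 0.5 - 6.0000) / 1.4907 = -0.3354.
Step 5: Two-sided p-value via normal approximation = 2*(1 - Phi(|z|)) = 0.737316.
Step 6: alpha = 0.05. fail to reject H0.

R = 5, z = -0.3354, p = 0.737316, fail to reject H0.


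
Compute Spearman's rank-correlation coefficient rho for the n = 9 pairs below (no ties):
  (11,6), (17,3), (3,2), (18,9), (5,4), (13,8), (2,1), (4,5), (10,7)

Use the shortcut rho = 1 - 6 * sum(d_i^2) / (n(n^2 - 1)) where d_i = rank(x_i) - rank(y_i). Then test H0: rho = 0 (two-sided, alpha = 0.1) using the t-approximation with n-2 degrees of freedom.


Step 1: Rank x and y separately (midranks; no ties here).
rank(x): 11->6, 17->8, 3->2, 18->9, 5->4, 13->7, 2->1, 4->3, 10->5
rank(y): 6->6, 3->3, 2->2, 9->9, 4->4, 8->8, 1->1, 5->5, 7->7
Step 2: d_i = R_x(i) - R_y(i); compute d_i^2.
  (6-6)^2=0, (8-3)^2=25, (2-2)^2=0, (9-9)^2=0, (4-4)^2=0, (7-8)^2=1, (1-1)^2=0, (3-5)^2=4, (5-7)^2=4
sum(d^2) = 34.
Step 3: rho = 1 - 6*34 / (9*(9^2 - 1)) = 1 - 204/720 = 0.716667.
Step 4: Under H0, t = rho * sqrt((n-2)/(1-rho^2)) = 2.7188 ~ t(7).
Step 5: Two-sided p-value from the t-distribution with 7 df = 0.029818.
Step 6: alpha = 0.1. reject H0.

rho = 0.7167, p = 0.029818, reject H0 at alpha = 0.1.


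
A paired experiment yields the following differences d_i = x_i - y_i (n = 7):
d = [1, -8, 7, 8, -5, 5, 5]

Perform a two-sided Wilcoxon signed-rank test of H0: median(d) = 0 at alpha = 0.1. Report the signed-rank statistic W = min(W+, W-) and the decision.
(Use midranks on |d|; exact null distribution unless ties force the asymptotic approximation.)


Step 1: Drop any zero differences (none here) and take |d_i|.
|d| = [1, 8, 7, 8, 5, 5, 5]
Step 2: Midrank |d_i| (ties get averaged ranks).
ranks: |1|->1, |8|->6.5, |7|->5, |8|->6.5, |5|->3, |5|->3, |5|->3
Step 3: Attach original signs; sum ranks with positive sign and with negative sign.
W+ = 1 + 5 + 6.5 + 3 + 3 = 18.5
W- = 6.5 + 3 = 9.5
(Check: W+ + W- = 28 should equal n(n+1)/2 = 28.)
Step 4: Test statistic W = min(W+, W-) = 9.5.
Step 5: Ties in |d|, so use the tie-corrected normal approximation.
        E[W] = n(n+1)/4 = 7*8/4 = 14.
        Tie groups: |d|=5 (t=3), |d|=8 (t=2); sum(t^3 - t) = 30.
        Var[W] = n(n+1)(2n+1)/24 - sum(t^3-t)/48 = 840/24 - 30/48 = 34.375.
        z = (W - E[W]) / sqrt(Var[W]) = (9.5 - 14) / 5.8630 = -0.7675.
        Two-sided p = 2*Phi(z) = 0.442771.
Step 6: alpha = 0.1. fail to reject H0.

W+ = 18.5, W- = 9.5, W = min = 9.5, p = 0.442771, fail to reject H0.


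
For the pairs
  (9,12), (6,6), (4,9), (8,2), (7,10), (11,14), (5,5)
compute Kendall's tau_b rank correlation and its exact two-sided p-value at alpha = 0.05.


Step 1: Enumerate the 21 unordered pairs (i,j) with i<j and classify each by sign(x_j-x_i) * sign(y_j-y_i).
  (1,2):dx=-3,dy=-6->C; (1,3):dx=-5,dy=-3->C; (1,4):dx=-1,dy=-10->C; (1,5):dx=-2,dy=-2->C
  (1,6):dx=+2,dy=+2->C; (1,7):dx=-4,dy=-7->C; (2,3):dx=-2,dy=+3->D; (2,4):dx=+2,dy=-4->D
  (2,5):dx=+1,dy=+4->C; (2,6):dx=+5,dy=+8->C; (2,7):dx=-1,dy=-1->C; (3,4):dx=+4,dy=-7->D
  (3,5):dx=+3,dy=+1->C; (3,6):dx=+7,dy=+5->C; (3,7):dx=+1,dy=-4->D; (4,5):dx=-1,dy=+8->D
  (4,6):dx=+3,dy=+12->C; (4,7):dx=-3,dy=+3->D; (5,6):dx=+4,dy=+4->C; (5,7):dx=-2,dy=-5->C
  (6,7):dx=-6,dy=-9->C
Step 2: C = 15, D = 6, total pairs = 21.
Step 3: tau = (C - D)/(n(n-1)/2) = (15 - 6)/21 = 0.428571.
Step 4: Exact two-sided p-value (enumerate n! = 5040 permutations of y under H0): p = 0.238889.
Step 5: alpha = 0.05. fail to reject H0.

tau_b = 0.4286 (C=15, D=6), p = 0.238889, fail to reject H0.


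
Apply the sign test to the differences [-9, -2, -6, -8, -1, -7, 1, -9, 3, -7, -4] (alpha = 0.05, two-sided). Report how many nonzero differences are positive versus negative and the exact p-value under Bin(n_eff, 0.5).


Step 1: Discard zero differences. Original n = 11; n_eff = number of nonzero differences = 11.
Nonzero differences (with sign): -9, -2, -6, -8, -1, -7, +1, -9, +3, -7, -4
Step 2: Count signs: positive = 2, negative = 9.
Step 3: Under H0: P(positive) = 0.5, so the number of positives S ~ Bin(11, 0.5).
Step 4: Two-sided exact p-value = sum of Bin(11,0.5) probabilities at or below the observed probability = 0.065430.
Step 5: alpha = 0.05. fail to reject H0.

n_eff = 11, pos = 2, neg = 9, p = 0.065430, fail to reject H0.


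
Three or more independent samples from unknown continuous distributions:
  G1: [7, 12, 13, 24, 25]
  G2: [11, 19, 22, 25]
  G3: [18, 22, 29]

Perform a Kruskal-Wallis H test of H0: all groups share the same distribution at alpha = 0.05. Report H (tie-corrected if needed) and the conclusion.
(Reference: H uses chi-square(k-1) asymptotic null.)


Step 1: Combine all N = 12 observations and assign midranks.
sorted (value, group, rank): (7,G1,1), (11,G2,2), (12,G1,3), (13,G1,4), (18,G3,5), (19,G2,6), (22,G2,7.5), (22,G3,7.5), (24,G1,9), (25,G1,10.5), (25,G2,10.5), (29,G3,12)
Step 2: Sum ranks within each group.
R_1 = 27.5 (n_1 = 5)
R_2 = 26 (n_2 = 4)
R_3 = 24.5 (n_3 = 3)
Step 3: H = 12/(N(N+1)) * sum(R_i^2/n_i) - 3(N+1)
     = 12/(12*13) * (27.5^2/5 + 26^2/4 + 24.5^2/3) - 3*13
     = 0.076923 * 520.333 - 39
     = 1.025641.
Step 4: Ties present; correction factor C = 1 - 12/(12^3 - 12) = 0.993007. Corrected H = 1.025641 / 0.993007 = 1.032864.
Step 5: Under H0, H ~ chi^2(2); p-value = 0.596646.
Step 6: alpha = 0.05. fail to reject H0.

H = 1.0329, df = 2, p = 0.596646, fail to reject H0.


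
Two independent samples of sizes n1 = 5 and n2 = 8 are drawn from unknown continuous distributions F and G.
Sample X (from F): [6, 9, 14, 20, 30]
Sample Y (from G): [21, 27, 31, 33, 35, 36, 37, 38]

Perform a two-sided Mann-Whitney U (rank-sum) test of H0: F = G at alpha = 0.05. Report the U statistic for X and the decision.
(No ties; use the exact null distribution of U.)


Step 1: Combine and sort all 13 observations; assign midranks.
sorted (value, group): (6,X), (9,X), (14,X), (20,X), (21,Y), (27,Y), (30,X), (31,Y), (33,Y), (35,Y), (36,Y), (37,Y), (38,Y)
ranks: 6->1, 9->2, 14->3, 20->4, 21->5, 27->6, 30->7, 31->8, 33->9, 35->10, 36->11, 37->12, 38->13
Step 2: Rank sum for X: R1 = 1 + 2 + 3 + 4 + 7 = 17.
Step 3: U_X = R1 - n1(n1+1)/2 = 17 - 5*6/2 = 17 - 15 = 2.
       U_Y = n1*n2 - U_X = 40 - 2 = 38.
Step 4: No ties, so the exact null distribution of U (based on enumerating the C(13,5) = 1287 equally likely rank assignments) gives the two-sided p-value.
Step 5: p-value = 0.006216; compare to alpha = 0.05. reject H0.

U_X = 2, p = 0.006216, reject H0 at alpha = 0.05.


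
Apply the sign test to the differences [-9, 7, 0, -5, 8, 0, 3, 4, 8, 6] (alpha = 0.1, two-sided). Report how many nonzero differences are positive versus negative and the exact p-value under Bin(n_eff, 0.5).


Step 1: Discard zero differences. Original n = 10; n_eff = number of nonzero differences = 8.
Nonzero differences (with sign): -9, +7, -5, +8, +3, +4, +8, +6
Step 2: Count signs: positive = 6, negative = 2.
Step 3: Under H0: P(positive) = 0.5, so the number of positives S ~ Bin(8, 0.5).
Step 4: Two-sided exact p-value = sum of Bin(8,0.5) probabilities at or below the observed probability = 0.289062.
Step 5: alpha = 0.1. fail to reject H0.

n_eff = 8, pos = 6, neg = 2, p = 0.289062, fail to reject H0.


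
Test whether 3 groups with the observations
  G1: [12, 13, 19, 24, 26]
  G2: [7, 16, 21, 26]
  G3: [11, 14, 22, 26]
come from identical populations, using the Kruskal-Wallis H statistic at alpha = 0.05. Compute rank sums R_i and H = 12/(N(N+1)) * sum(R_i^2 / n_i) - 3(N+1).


Step 1: Combine all N = 13 observations and assign midranks.
sorted (value, group, rank): (7,G2,1), (11,G3,2), (12,G1,3), (13,G1,4), (14,G3,5), (16,G2,6), (19,G1,7), (21,G2,8), (22,G3,9), (24,G1,10), (26,G1,12), (26,G2,12), (26,G3,12)
Step 2: Sum ranks within each group.
R_1 = 36 (n_1 = 5)
R_2 = 27 (n_2 = 4)
R_3 = 28 (n_3 = 4)
Step 3: H = 12/(N(N+1)) * sum(R_i^2/n_i) - 3(N+1)
     = 12/(13*14) * (36^2/5 + 27^2/4 + 28^2/4) - 3*14
     = 0.065934 * 637.45 - 42
     = 0.029670.
Step 4: Ties present; correction factor C = 1 - 24/(13^3 - 13) = 0.989011. Corrected H = 0.029670 / 0.989011 = 0.030000.
Step 5: Under H0, H ~ chi^2(2); p-value = 0.985112.
Step 6: alpha = 0.05. fail to reject H0.

H = 0.0300, df = 2, p = 0.985112, fail to reject H0.


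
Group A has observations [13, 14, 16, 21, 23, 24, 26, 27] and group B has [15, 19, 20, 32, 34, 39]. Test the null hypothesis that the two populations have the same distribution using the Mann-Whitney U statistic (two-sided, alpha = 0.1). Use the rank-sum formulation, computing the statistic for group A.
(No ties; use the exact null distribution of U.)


Step 1: Combine and sort all 14 observations; assign midranks.
sorted (value, group): (13,X), (14,X), (15,Y), (16,X), (19,Y), (20,Y), (21,X), (23,X), (24,X), (26,X), (27,X), (32,Y), (34,Y), (39,Y)
ranks: 13->1, 14->2, 15->3, 16->4, 19->5, 20->6, 21->7, 23->8, 24->9, 26->10, 27->11, 32->12, 34->13, 39->14
Step 2: Rank sum for X: R1 = 1 + 2 + 4 + 7 + 8 + 9 + 10 + 11 = 52.
Step 3: U_X = R1 - n1(n1+1)/2 = 52 - 8*9/2 = 52 - 36 = 16.
       U_Y = n1*n2 - U_X = 48 - 16 = 32.
Step 4: No ties, so the exact null distribution of U (based on enumerating the C(14,8) = 3003 equally likely rank assignments) gives the two-sided p-value.
Step 5: p-value = 0.344988; compare to alpha = 0.1. fail to reject H0.

U_X = 16, p = 0.344988, fail to reject H0 at alpha = 0.1.


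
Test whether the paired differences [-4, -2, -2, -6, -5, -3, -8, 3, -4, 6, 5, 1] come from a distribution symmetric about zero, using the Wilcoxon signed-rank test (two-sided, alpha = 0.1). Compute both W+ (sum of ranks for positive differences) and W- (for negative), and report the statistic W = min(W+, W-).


Step 1: Drop any zero differences (none here) and take |d_i|.
|d| = [4, 2, 2, 6, 5, 3, 8, 3, 4, 6, 5, 1]
Step 2: Midrank |d_i| (ties get averaged ranks).
ranks: |4|->6.5, |2|->2.5, |2|->2.5, |6|->10.5, |5|->8.5, |3|->4.5, |8|->12, |3|->4.5, |4|->6.5, |6|->10.5, |5|->8.5, |1|->1
Step 3: Attach original signs; sum ranks with positive sign and with negative sign.
W+ = 4.5 + 10.5 + 8.5 + 1 = 24.5
W- = 6.5 + 2.5 + 2.5 + 10.5 + 8.5 + 4.5 + 12 + 6.5 = 53.5
(Check: W+ + W- = 78 should equal n(n+1)/2 = 78.)
Step 4: Test statistic W = min(W+, W-) = 24.5.
Step 5: Ties in |d|, so use the tie-corrected normal approximation.
        E[W] = n(n+1)/4 = 12*13/4 = 39.
        Tie groups: |d|=2 (t=2), |d|=3 (t=2), |d|=4 (t=2), |d|=5 (t=2), |d|=6 (t=2); sum(t^3 - t) = 30.
        Var[W] = n(n+1)(2n+1)/24 - sum(t^3-t)/48 = 3900/24 - 30/48 = 161.875.
        z = (W - E[W]) / sqrt(Var[W]) = (24.5 - 39) / 12.7230 = -1.1397.
        Two-sided p = 2*Phi(z) = 0.254425.
Step 6: alpha = 0.1. fail to reject H0.

W+ = 24.5, W- = 53.5, W = min = 24.5, p = 0.254425, fail to reject H0.


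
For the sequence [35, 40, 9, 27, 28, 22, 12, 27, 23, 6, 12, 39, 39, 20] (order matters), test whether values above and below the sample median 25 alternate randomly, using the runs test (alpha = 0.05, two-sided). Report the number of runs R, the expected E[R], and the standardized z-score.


Step 1: Compute median = 25; label A = above, B = below.
Labels in order: AABAABBABBBAAB  (n_A = 7, n_B = 7)
Step 2: Count runs R = 8.
Step 3: Under H0 (random ordering), E[R] = 2*n_A*n_B/(n_A+n_B) + 1 = 2*7*7/14 + 1 = 8.0000.
        Var[R] = 2*n_A*n_B*(2*n_A*n_B - n_A - n_B) / ((n_A+n_B)^2 * (n_A+n_B-1)) = 8232/2548 = 3.2308.
        SD[R] = 1.7974.
Step 4: R = E[R], so z = 0 with no continuity correction.
Step 5: Two-sided p-value via normal approximation = 2*(1 - Phi(|z|)) = 1.000000.
Step 6: alpha = 0.05. fail to reject H0.

R = 8, z = 0.0000, p = 1.000000, fail to reject H0.


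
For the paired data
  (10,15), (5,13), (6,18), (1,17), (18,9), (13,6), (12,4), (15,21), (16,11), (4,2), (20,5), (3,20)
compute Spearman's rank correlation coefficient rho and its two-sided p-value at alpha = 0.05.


Step 1: Rank x and y separately (midranks; no ties here).
rank(x): 10->6, 5->4, 6->5, 1->1, 18->11, 13->8, 12->7, 15->9, 16->10, 4->3, 20->12, 3->2
rank(y): 15->8, 13->7, 18->10, 17->9, 9->5, 6->4, 4->2, 21->12, 11->6, 2->1, 5->3, 20->11
Step 2: d_i = R_x(i) - R_y(i); compute d_i^2.
  (6-8)^2=4, (4-7)^2=9, (5-10)^2=25, (1-9)^2=64, (11-5)^2=36, (8-4)^2=16, (7-2)^2=25, (9-12)^2=9, (10-6)^2=16, (3-1)^2=4, (12-3)^2=81, (2-11)^2=81
sum(d^2) = 370.
Step 3: rho = 1 - 6*370 / (12*(12^2 - 1)) = 1 - 2220/1716 = -0.293706.
Step 4: Under H0, t = rho * sqrt((n-2)/(1-rho^2)) = -0.9716 ~ t(10).
Step 5: Two-sided p-value from the t-distribution with 10 df = 0.354148.
Step 6: alpha = 0.05. fail to reject H0.

rho = -0.2937, p = 0.354148, fail to reject H0 at alpha = 0.05.


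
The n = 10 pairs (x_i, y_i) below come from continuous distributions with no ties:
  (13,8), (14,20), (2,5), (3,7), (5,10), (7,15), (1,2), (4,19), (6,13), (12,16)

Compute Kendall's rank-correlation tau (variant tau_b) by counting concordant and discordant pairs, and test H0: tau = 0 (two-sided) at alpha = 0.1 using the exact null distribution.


Step 1: Enumerate the 45 unordered pairs (i,j) with i<j and classify each by sign(x_j-x_i) * sign(y_j-y_i).
  (1,2):dx=+1,dy=+12->C; (1,3):dx=-11,dy=-3->C; (1,4):dx=-10,dy=-1->C; (1,5):dx=-8,dy=+2->D
  (1,6):dx=-6,dy=+7->D; (1,7):dx=-12,dy=-6->C; (1,8):dx=-9,dy=+11->D; (1,9):dx=-7,dy=+5->D
  (1,10):dx=-1,dy=+8->D; (2,3):dx=-12,dy=-15->C; (2,4):dx=-11,dy=-13->C; (2,5):dx=-9,dy=-10->C
  (2,6):dx=-7,dy=-5->C; (2,7):dx=-13,dy=-18->C; (2,8):dx=-10,dy=-1->C; (2,9):dx=-8,dy=-7->C
  (2,10):dx=-2,dy=-4->C; (3,4):dx=+1,dy=+2->C; (3,5):dx=+3,dy=+5->C; (3,6):dx=+5,dy=+10->C
  (3,7):dx=-1,dy=-3->C; (3,8):dx=+2,dy=+14->C; (3,9):dx=+4,dy=+8->C; (3,10):dx=+10,dy=+11->C
  (4,5):dx=+2,dy=+3->C; (4,6):dx=+4,dy=+8->C; (4,7):dx=-2,dy=-5->C; (4,8):dx=+1,dy=+12->C
  (4,9):dx=+3,dy=+6->C; (4,10):dx=+9,dy=+9->C; (5,6):dx=+2,dy=+5->C; (5,7):dx=-4,dy=-8->C
  (5,8):dx=-1,dy=+9->D; (5,9):dx=+1,dy=+3->C; (5,10):dx=+7,dy=+6->C; (6,7):dx=-6,dy=-13->C
  (6,8):dx=-3,dy=+4->D; (6,9):dx=-1,dy=-2->C; (6,10):dx=+5,dy=+1->C; (7,8):dx=+3,dy=+17->C
  (7,9):dx=+5,dy=+11->C; (7,10):dx=+11,dy=+14->C; (8,9):dx=+2,dy=-6->D; (8,10):dx=+8,dy=-3->D
  (9,10):dx=+6,dy=+3->C
Step 2: C = 36, D = 9, total pairs = 45.
Step 3: tau = (C - D)/(n(n-1)/2) = (36 - 9)/45 = 0.600000.
Step 4: Exact two-sided p-value (enumerate n! = 3628800 permutations of y under H0): p = 0.016666.
Step 5: alpha = 0.1. reject H0.

tau_b = 0.6000 (C=36, D=9), p = 0.016666, reject H0.


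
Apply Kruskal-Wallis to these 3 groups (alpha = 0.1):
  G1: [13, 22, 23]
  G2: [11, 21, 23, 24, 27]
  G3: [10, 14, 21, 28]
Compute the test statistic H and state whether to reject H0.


Step 1: Combine all N = 12 observations and assign midranks.
sorted (value, group, rank): (10,G3,1), (11,G2,2), (13,G1,3), (14,G3,4), (21,G2,5.5), (21,G3,5.5), (22,G1,7), (23,G1,8.5), (23,G2,8.5), (24,G2,10), (27,G2,11), (28,G3,12)
Step 2: Sum ranks within each group.
R_1 = 18.5 (n_1 = 3)
R_2 = 37 (n_2 = 5)
R_3 = 22.5 (n_3 = 4)
Step 3: H = 12/(N(N+1)) * sum(R_i^2/n_i) - 3(N+1)
     = 12/(12*13) * (18.5^2/3 + 37^2/5 + 22.5^2/4) - 3*13
     = 0.076923 * 514.446 - 39
     = 0.572756.
Step 4: Ties present; correction factor C = 1 - 12/(12^3 - 12) = 0.993007. Corrected H = 0.572756 / 0.993007 = 0.576790.
Step 5: Under H0, H ~ chi^2(2); p-value = 0.749466.
Step 6: alpha = 0.1. fail to reject H0.

H = 0.5768, df = 2, p = 0.749466, fail to reject H0.


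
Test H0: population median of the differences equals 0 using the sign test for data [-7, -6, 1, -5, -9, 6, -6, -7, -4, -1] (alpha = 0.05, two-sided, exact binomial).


Step 1: Discard zero differences. Original n = 10; n_eff = number of nonzero differences = 10.
Nonzero differences (with sign): -7, -6, +1, -5, -9, +6, -6, -7, -4, -1
Step 2: Count signs: positive = 2, negative = 8.
Step 3: Under H0: P(positive) = 0.5, so the number of positives S ~ Bin(10, 0.5).
Step 4: Two-sided exact p-value = sum of Bin(10,0.5) probabilities at or below the observed probability = 0.109375.
Step 5: alpha = 0.05. fail to reject H0.

n_eff = 10, pos = 2, neg = 8, p = 0.109375, fail to reject H0.


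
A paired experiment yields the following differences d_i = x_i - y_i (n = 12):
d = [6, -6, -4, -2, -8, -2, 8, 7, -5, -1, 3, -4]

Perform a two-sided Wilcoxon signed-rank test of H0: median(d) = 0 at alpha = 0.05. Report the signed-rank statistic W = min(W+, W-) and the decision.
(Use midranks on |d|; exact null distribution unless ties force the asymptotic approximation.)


Step 1: Drop any zero differences (none here) and take |d_i|.
|d| = [6, 6, 4, 2, 8, 2, 8, 7, 5, 1, 3, 4]
Step 2: Midrank |d_i| (ties get averaged ranks).
ranks: |6|->8.5, |6|->8.5, |4|->5.5, |2|->2.5, |8|->11.5, |2|->2.5, |8|->11.5, |7|->10, |5|->7, |1|->1, |3|->4, |4|->5.5
Step 3: Attach original signs; sum ranks with positive sign and with negative sign.
W+ = 8.5 + 11.5 + 10 + 4 = 34
W- = 8.5 + 5.5 + 2.5 + 11.5 + 2.5 + 7 + 1 + 5.5 = 44
(Check: W+ + W- = 78 should equal n(n+1)/2 = 78.)
Step 4: Test statistic W = min(W+, W-) = 34.
Step 5: Ties in |d|, so use the tie-corrected normal approximation.
        E[W] = n(n+1)/4 = 12*13/4 = 39.
        Tie groups: |d|=2 (t=2), |d|=4 (t=2), |d|=6 (t=2), |d|=8 (t=2); sum(t^3 - t) = 24.
        Var[W] = n(n+1)(2n+1)/24 - sum(t^3-t)/48 = 3900/24 - 24/48 = 162.
        z = (W - E[W]) / sqrt(Var[W]) = (34 - 39) / 12.7279 = -0.3928.
        Two-sided p = 2*Phi(z) = 0.694440.
Step 6: alpha = 0.05. fail to reject H0.

W+ = 34, W- = 44, W = min = 34, p = 0.694440, fail to reject H0.


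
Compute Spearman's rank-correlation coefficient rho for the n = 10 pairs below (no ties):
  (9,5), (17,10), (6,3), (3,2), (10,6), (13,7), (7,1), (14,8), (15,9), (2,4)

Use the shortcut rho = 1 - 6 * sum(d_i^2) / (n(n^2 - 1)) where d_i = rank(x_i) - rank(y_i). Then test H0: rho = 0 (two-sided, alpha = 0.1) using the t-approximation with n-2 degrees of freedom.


Step 1: Rank x and y separately (midranks; no ties here).
rank(x): 9->5, 17->10, 6->3, 3->2, 10->6, 13->7, 7->4, 14->8, 15->9, 2->1
rank(y): 5->5, 10->10, 3->3, 2->2, 6->6, 7->7, 1->1, 8->8, 9->9, 4->4
Step 2: d_i = R_x(i) - R_y(i); compute d_i^2.
  (5-5)^2=0, (10-10)^2=0, (3-3)^2=0, (2-2)^2=0, (6-6)^2=0, (7-7)^2=0, (4-1)^2=9, (8-8)^2=0, (9-9)^2=0, (1-4)^2=9
sum(d^2) = 18.
Step 3: rho = 1 - 6*18 / (10*(10^2 - 1)) = 1 - 108/990 = 0.890909.
Step 4: Under H0, t = rho * sqrt((n-2)/(1-rho^2)) = 5.5482 ~ t(8).
Step 5: Two-sided p-value from the t-distribution with 8 df = 0.000542.
Step 6: alpha = 0.1. reject H0.

rho = 0.8909, p = 0.000542, reject H0 at alpha = 0.1.


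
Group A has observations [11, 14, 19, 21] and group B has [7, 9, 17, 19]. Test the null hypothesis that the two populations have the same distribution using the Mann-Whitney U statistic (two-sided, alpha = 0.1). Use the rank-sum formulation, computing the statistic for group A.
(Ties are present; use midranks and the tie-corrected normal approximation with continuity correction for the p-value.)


Step 1: Combine and sort all 8 observations; assign midranks.
sorted (value, group): (7,Y), (9,Y), (11,X), (14,X), (17,Y), (19,X), (19,Y), (21,X)
ranks: 7->1, 9->2, 11->3, 14->4, 17->5, 19->6.5, 19->6.5, 21->8
Step 2: Rank sum for X: R1 = 3 + 4 + 6.5 + 8 = 21.5.
Step 3: U_X = R1 - n1(n1+1)/2 = 21.5 - 4*5/2 = 21.5 - 10 = 11.5.
       U_Y = n1*n2 - U_X = 16 - 11.5 = 4.5.
Step 4: Ties are present, so use the tie-corrected normal approximation (with continuity correction) for the p-value.
Step 5: p-value = 0.383630; compare to alpha = 0.1. fail to reject H0.

U_X = 11.5, p = 0.383630, fail to reject H0 at alpha = 0.1.


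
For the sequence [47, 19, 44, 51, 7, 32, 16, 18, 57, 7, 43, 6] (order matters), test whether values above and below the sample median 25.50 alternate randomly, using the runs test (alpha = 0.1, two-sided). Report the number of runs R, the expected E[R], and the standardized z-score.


Step 1: Compute median = 25.50; label A = above, B = below.
Labels in order: ABAABABBABAB  (n_A = 6, n_B = 6)
Step 2: Count runs R = 10.
Step 3: Under H0 (random ordering), E[R] = 2*n_A*n_B/(n_A+n_B) + 1 = 2*6*6/12 + 1 = 7.0000.
        Var[R] = 2*n_A*n_B*(2*n_A*n_B - n_A - n_B) / ((n_A+n_B)^2 * (n_A+n_B-1)) = 4320/1584 = 2.7273.
        SD[R] = 1.6514.
Step 4: Continuity-corrected z = (R - 0.5 - E[R]) / SD[R] = (10 - 0.5 - 7.0000) / 1.6514 = 1.5138.
Step 5: Two-sided p-value via normal approximation = 2*(1 - Phi(|z|)) = 0.130070.
Step 6: alpha = 0.1. fail to reject H0.

R = 10, z = 1.5138, p = 0.130070, fail to reject H0.


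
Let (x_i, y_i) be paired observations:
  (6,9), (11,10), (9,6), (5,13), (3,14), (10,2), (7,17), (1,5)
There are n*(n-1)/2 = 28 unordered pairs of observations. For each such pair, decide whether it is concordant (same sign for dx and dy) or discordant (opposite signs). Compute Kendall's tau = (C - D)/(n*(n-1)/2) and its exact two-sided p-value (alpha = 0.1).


Step 1: Enumerate the 28 unordered pairs (i,j) with i<j and classify each by sign(x_j-x_i) * sign(y_j-y_i).
  (1,2):dx=+5,dy=+1->C; (1,3):dx=+3,dy=-3->D; (1,4):dx=-1,dy=+4->D; (1,5):dx=-3,dy=+5->D
  (1,6):dx=+4,dy=-7->D; (1,7):dx=+1,dy=+8->C; (1,8):dx=-5,dy=-4->C; (2,3):dx=-2,dy=-4->C
  (2,4):dx=-6,dy=+3->D; (2,5):dx=-8,dy=+4->D; (2,6):dx=-1,dy=-8->C; (2,7):dx=-4,dy=+7->D
  (2,8):dx=-10,dy=-5->C; (3,4):dx=-4,dy=+7->D; (3,5):dx=-6,dy=+8->D; (3,6):dx=+1,dy=-4->D
  (3,7):dx=-2,dy=+11->D; (3,8):dx=-8,dy=-1->C; (4,5):dx=-2,dy=+1->D; (4,6):dx=+5,dy=-11->D
  (4,7):dx=+2,dy=+4->C; (4,8):dx=-4,dy=-8->C; (5,6):dx=+7,dy=-12->D; (5,7):dx=+4,dy=+3->C
  (5,8):dx=-2,dy=-9->C; (6,7):dx=-3,dy=+15->D; (6,8):dx=-9,dy=+3->D; (7,8):dx=-6,dy=-12->C
Step 2: C = 12, D = 16, total pairs = 28.
Step 3: tau = (C - D)/(n(n-1)/2) = (12 - 16)/28 = -0.142857.
Step 4: Exact two-sided p-value (enumerate n! = 40320 permutations of y under H0): p = 0.719544.
Step 5: alpha = 0.1. fail to reject H0.

tau_b = -0.1429 (C=12, D=16), p = 0.719544, fail to reject H0.


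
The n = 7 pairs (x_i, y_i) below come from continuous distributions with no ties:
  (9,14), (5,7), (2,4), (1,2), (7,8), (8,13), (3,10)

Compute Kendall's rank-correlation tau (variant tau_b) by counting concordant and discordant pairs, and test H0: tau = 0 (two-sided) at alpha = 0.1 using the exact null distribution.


Step 1: Enumerate the 21 unordered pairs (i,j) with i<j and classify each by sign(x_j-x_i) * sign(y_j-y_i).
  (1,2):dx=-4,dy=-7->C; (1,3):dx=-7,dy=-10->C; (1,4):dx=-8,dy=-12->C; (1,5):dx=-2,dy=-6->C
  (1,6):dx=-1,dy=-1->C; (1,7):dx=-6,dy=-4->C; (2,3):dx=-3,dy=-3->C; (2,4):dx=-4,dy=-5->C
  (2,5):dx=+2,dy=+1->C; (2,6):dx=+3,dy=+6->C; (2,7):dx=-2,dy=+3->D; (3,4):dx=-1,dy=-2->C
  (3,5):dx=+5,dy=+4->C; (3,6):dx=+6,dy=+9->C; (3,7):dx=+1,dy=+6->C; (4,5):dx=+6,dy=+6->C
  (4,6):dx=+7,dy=+11->C; (4,7):dx=+2,dy=+8->C; (5,6):dx=+1,dy=+5->C; (5,7):dx=-4,dy=+2->D
  (6,7):dx=-5,dy=-3->C
Step 2: C = 19, D = 2, total pairs = 21.
Step 3: tau = (C - D)/(n(n-1)/2) = (19 - 2)/21 = 0.809524.
Step 4: Exact two-sided p-value (enumerate n! = 5040 permutations of y under H0): p = 0.010714.
Step 5: alpha = 0.1. reject H0.

tau_b = 0.8095 (C=19, D=2), p = 0.010714, reject H0.


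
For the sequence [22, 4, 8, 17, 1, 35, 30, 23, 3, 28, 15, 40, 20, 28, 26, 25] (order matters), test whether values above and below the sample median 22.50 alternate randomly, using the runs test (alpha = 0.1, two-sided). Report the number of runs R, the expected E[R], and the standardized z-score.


Step 1: Compute median = 22.50; label A = above, B = below.
Labels in order: BBBBBAAABABABAAA  (n_A = 8, n_B = 8)
Step 2: Count runs R = 8.
Step 3: Under H0 (random ordering), E[R] = 2*n_A*n_B/(n_A+n_B) + 1 = 2*8*8/16 + 1 = 9.0000.
        Var[R] = 2*n_A*n_B*(2*n_A*n_B - n_A - n_B) / ((n_A+n_B)^2 * (n_A+n_B-1)) = 14336/3840 = 3.7333.
        SD[R] = 1.9322.
Step 4: Continuity-corrected z = (R + 0.5 - E[R]) / SD[R] = (8 + 0.5 - 9.0000) / 1.9322 = -0.2588.
Step 5: Two-sided p-value via normal approximation = 2*(1 - Phi(|z|)) = 0.795809.
Step 6: alpha = 0.1. fail to reject H0.

R = 8, z = -0.2588, p = 0.795809, fail to reject H0.


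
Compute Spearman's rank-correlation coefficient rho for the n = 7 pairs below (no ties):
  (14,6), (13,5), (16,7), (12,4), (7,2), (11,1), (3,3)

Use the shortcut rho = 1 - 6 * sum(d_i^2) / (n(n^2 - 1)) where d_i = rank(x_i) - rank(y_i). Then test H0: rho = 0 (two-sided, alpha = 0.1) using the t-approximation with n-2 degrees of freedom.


Step 1: Rank x and y separately (midranks; no ties here).
rank(x): 14->6, 13->5, 16->7, 12->4, 7->2, 11->3, 3->1
rank(y): 6->6, 5->5, 7->7, 4->4, 2->2, 1->1, 3->3
Step 2: d_i = R_x(i) - R_y(i); compute d_i^2.
  (6-6)^2=0, (5-5)^2=0, (7-7)^2=0, (4-4)^2=0, (2-2)^2=0, (3-1)^2=4, (1-3)^2=4
sum(d^2) = 8.
Step 3: rho = 1 - 6*8 / (7*(7^2 - 1)) = 1 - 48/336 = 0.857143.
Step 4: Under H0, t = rho * sqrt((n-2)/(1-rho^2)) = 3.7210 ~ t(5).
Step 5: Two-sided p-value from the t-distribution with 5 df = 0.013697.
Step 6: alpha = 0.1. reject H0.

rho = 0.8571, p = 0.013697, reject H0 at alpha = 0.1.


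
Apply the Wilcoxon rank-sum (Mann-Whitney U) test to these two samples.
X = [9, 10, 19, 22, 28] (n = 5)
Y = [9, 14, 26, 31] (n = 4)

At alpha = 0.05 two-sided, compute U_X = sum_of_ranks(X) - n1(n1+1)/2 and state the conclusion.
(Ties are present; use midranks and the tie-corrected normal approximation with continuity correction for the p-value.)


Step 1: Combine and sort all 9 observations; assign midranks.
sorted (value, group): (9,X), (9,Y), (10,X), (14,Y), (19,X), (22,X), (26,Y), (28,X), (31,Y)
ranks: 9->1.5, 9->1.5, 10->3, 14->4, 19->5, 22->6, 26->7, 28->8, 31->9
Step 2: Rank sum for X: R1 = 1.5 + 3 + 5 + 6 + 8 = 23.5.
Step 3: U_X = R1 - n1(n1+1)/2 = 23.5 - 5*6/2 = 23.5 - 15 = 8.5.
       U_Y = n1*n2 - U_X = 20 - 8.5 = 11.5.
Step 4: Ties are present, so use the tie-corrected normal approximation (with continuity correction) for the p-value.
Step 5: p-value = 0.805701; compare to alpha = 0.05. fail to reject H0.

U_X = 8.5, p = 0.805701, fail to reject H0 at alpha = 0.05.


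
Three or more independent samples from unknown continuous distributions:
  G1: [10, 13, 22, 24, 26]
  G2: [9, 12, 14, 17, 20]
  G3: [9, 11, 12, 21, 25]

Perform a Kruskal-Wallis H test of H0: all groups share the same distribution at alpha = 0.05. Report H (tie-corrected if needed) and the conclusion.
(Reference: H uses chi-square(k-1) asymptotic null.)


Step 1: Combine all N = 15 observations and assign midranks.
sorted (value, group, rank): (9,G2,1.5), (9,G3,1.5), (10,G1,3), (11,G3,4), (12,G2,5.5), (12,G3,5.5), (13,G1,7), (14,G2,8), (17,G2,9), (20,G2,10), (21,G3,11), (22,G1,12), (24,G1,13), (25,G3,14), (26,G1,15)
Step 2: Sum ranks within each group.
R_1 = 50 (n_1 = 5)
R_2 = 34 (n_2 = 5)
R_3 = 36 (n_3 = 5)
Step 3: H = 12/(N(N+1)) * sum(R_i^2/n_i) - 3(N+1)
     = 12/(15*16) * (50^2/5 + 34^2/5 + 36^2/5) - 3*16
     = 0.050000 * 990.4 - 48
     = 1.520000.
Step 4: Ties present; correction factor C = 1 - 12/(15^3 - 15) = 0.996429. Corrected H = 1.520000 / 0.996429 = 1.525448.
Step 5: Under H0, H ~ chi^2(2); p-value = 0.466394.
Step 6: alpha = 0.05. fail to reject H0.

H = 1.5254, df = 2, p = 0.466394, fail to reject H0.


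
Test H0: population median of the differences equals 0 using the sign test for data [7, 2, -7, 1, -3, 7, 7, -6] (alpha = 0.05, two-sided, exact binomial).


Step 1: Discard zero differences. Original n = 8; n_eff = number of nonzero differences = 8.
Nonzero differences (with sign): +7, +2, -7, +1, -3, +7, +7, -6
Step 2: Count signs: positive = 5, negative = 3.
Step 3: Under H0: P(positive) = 0.5, so the number of positives S ~ Bin(8, 0.5).
Step 4: Two-sided exact p-value = sum of Bin(8,0.5) probabilities at or below the observed probability = 0.726562.
Step 5: alpha = 0.05. fail to reject H0.

n_eff = 8, pos = 5, neg = 3, p = 0.726562, fail to reject H0.


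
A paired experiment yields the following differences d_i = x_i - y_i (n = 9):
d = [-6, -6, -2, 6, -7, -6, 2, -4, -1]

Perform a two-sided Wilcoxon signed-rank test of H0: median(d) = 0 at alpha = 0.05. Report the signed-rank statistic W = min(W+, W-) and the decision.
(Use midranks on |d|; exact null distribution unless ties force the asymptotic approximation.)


Step 1: Drop any zero differences (none here) and take |d_i|.
|d| = [6, 6, 2, 6, 7, 6, 2, 4, 1]
Step 2: Midrank |d_i| (ties get averaged ranks).
ranks: |6|->6.5, |6|->6.5, |2|->2.5, |6|->6.5, |7|->9, |6|->6.5, |2|->2.5, |4|->4, |1|->1
Step 3: Attach original signs; sum ranks with positive sign and with negative sign.
W+ = 6.5 + 2.5 = 9
W- = 6.5 + 6.5 + 2.5 + 9 + 6.5 + 4 + 1 = 36
(Check: W+ + W- = 45 should equal n(n+1)/2 = 45.)
Step 4: Test statistic W = min(W+, W-) = 9.
Step 5: Ties in |d|, so use the tie-corrected normal approximation.
        E[W] = n(n+1)/4 = 9*10/4 = 22.5.
        Tie groups: |d|=2 (t=2), |d|=6 (t=4); sum(t^3 - t) = 66.
        Var[W] = n(n+1)(2n+1)/24 - sum(t^3-t)/48 = 1710/24 - 66/48 = 69.875.
        z = (W - E[W]) / sqrt(Var[W]) = (9 - 22.5) / 8.3591 = -1.6150.
        Two-sided p = 2*Phi(z) = 0.106310.
Step 6: alpha = 0.05. fail to reject H0.

W+ = 9, W- = 36, W = min = 9, p = 0.106310, fail to reject H0.


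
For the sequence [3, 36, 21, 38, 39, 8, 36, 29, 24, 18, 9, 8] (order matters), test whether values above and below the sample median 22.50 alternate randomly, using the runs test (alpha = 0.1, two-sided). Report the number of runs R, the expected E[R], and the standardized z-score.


Step 1: Compute median = 22.50; label A = above, B = below.
Labels in order: BABAABAAABBB  (n_A = 6, n_B = 6)
Step 2: Count runs R = 7.
Step 3: Under H0 (random ordering), E[R] = 2*n_A*n_B/(n_A+n_B) + 1 = 2*6*6/12 + 1 = 7.0000.
        Var[R] = 2*n_A*n_B*(2*n_A*n_B - n_A - n_B) / ((n_A+n_B)^2 * (n_A+n_B-1)) = 4320/1584 = 2.7273.
        SD[R] = 1.6514.
Step 4: R = E[R], so z = 0 with no continuity correction.
Step 5: Two-sided p-value via normal approximation = 2*(1 - Phi(|z|)) = 1.000000.
Step 6: alpha = 0.1. fail to reject H0.

R = 7, z = 0.0000, p = 1.000000, fail to reject H0.


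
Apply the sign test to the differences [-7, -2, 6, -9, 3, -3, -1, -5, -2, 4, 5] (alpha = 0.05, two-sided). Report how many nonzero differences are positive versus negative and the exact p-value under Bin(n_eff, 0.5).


Step 1: Discard zero differences. Original n = 11; n_eff = number of nonzero differences = 11.
Nonzero differences (with sign): -7, -2, +6, -9, +3, -3, -1, -5, -2, +4, +5
Step 2: Count signs: positive = 4, negative = 7.
Step 3: Under H0: P(positive) = 0.5, so the number of positives S ~ Bin(11, 0.5).
Step 4: Two-sided exact p-value = sum of Bin(11,0.5) probabilities at or below the observed probability = 0.548828.
Step 5: alpha = 0.05. fail to reject H0.

n_eff = 11, pos = 4, neg = 7, p = 0.548828, fail to reject H0.


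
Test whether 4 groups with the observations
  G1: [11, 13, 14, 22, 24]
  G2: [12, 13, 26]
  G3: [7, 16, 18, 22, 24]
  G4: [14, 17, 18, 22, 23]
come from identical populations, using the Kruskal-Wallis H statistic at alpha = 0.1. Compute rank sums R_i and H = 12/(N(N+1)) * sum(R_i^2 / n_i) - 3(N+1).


Step 1: Combine all N = 18 observations and assign midranks.
sorted (value, group, rank): (7,G3,1), (11,G1,2), (12,G2,3), (13,G1,4.5), (13,G2,4.5), (14,G1,6.5), (14,G4,6.5), (16,G3,8), (17,G4,9), (18,G3,10.5), (18,G4,10.5), (22,G1,13), (22,G3,13), (22,G4,13), (23,G4,15), (24,G1,16.5), (24,G3,16.5), (26,G2,18)
Step 2: Sum ranks within each group.
R_1 = 42.5 (n_1 = 5)
R_2 = 25.5 (n_2 = 3)
R_3 = 49 (n_3 = 5)
R_4 = 54 (n_4 = 5)
Step 3: H = 12/(N(N+1)) * sum(R_i^2/n_i) - 3(N+1)
     = 12/(18*19) * (42.5^2/5 + 25.5^2/3 + 49^2/5 + 54^2/5) - 3*19
     = 0.035088 * 1641.4 - 57
     = 0.592982.
Step 4: Ties present; correction factor C = 1 - 48/(18^3 - 18) = 0.991744. Corrected H = 0.592982 / 0.991744 = 0.597919.
Step 5: Under H0, H ~ chi^2(3); p-value = 0.896909.
Step 6: alpha = 0.1. fail to reject H0.

H = 0.5979, df = 3, p = 0.896909, fail to reject H0.


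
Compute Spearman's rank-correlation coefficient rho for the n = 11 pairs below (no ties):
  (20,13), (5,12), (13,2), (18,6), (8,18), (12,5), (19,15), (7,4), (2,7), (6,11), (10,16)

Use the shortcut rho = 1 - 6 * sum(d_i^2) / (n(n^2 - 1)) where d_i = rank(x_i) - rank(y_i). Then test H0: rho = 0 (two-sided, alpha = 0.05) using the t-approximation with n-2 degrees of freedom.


Step 1: Rank x and y separately (midranks; no ties here).
rank(x): 20->11, 5->2, 13->8, 18->9, 8->5, 12->7, 19->10, 7->4, 2->1, 6->3, 10->6
rank(y): 13->8, 12->7, 2->1, 6->4, 18->11, 5->3, 15->9, 4->2, 7->5, 11->6, 16->10
Step 2: d_i = R_x(i) - R_y(i); compute d_i^2.
  (11-8)^2=9, (2-7)^2=25, (8-1)^2=49, (9-4)^2=25, (5-11)^2=36, (7-3)^2=16, (10-9)^2=1, (4-2)^2=4, (1-5)^2=16, (3-6)^2=9, (6-10)^2=16
sum(d^2) = 206.
Step 3: rho = 1 - 6*206 / (11*(11^2 - 1)) = 1 - 1236/1320 = 0.063636.
Step 4: Under H0, t = rho * sqrt((n-2)/(1-rho^2)) = 0.1913 ~ t(9).
Step 5: Two-sided p-value from the t-distribution with 9 df = 0.852539.
Step 6: alpha = 0.05. fail to reject H0.

rho = 0.0636, p = 0.852539, fail to reject H0 at alpha = 0.05.


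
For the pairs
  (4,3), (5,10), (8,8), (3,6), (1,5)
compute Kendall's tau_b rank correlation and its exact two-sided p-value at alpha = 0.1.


Step 1: Enumerate the 10 unordered pairs (i,j) with i<j and classify each by sign(x_j-x_i) * sign(y_j-y_i).
  (1,2):dx=+1,dy=+7->C; (1,3):dx=+4,dy=+5->C; (1,4):dx=-1,dy=+3->D; (1,5):dx=-3,dy=+2->D
  (2,3):dx=+3,dy=-2->D; (2,4):dx=-2,dy=-4->C; (2,5):dx=-4,dy=-5->C; (3,4):dx=-5,dy=-2->C
  (3,5):dx=-7,dy=-3->C; (4,5):dx=-2,dy=-1->C
Step 2: C = 7, D = 3, total pairs = 10.
Step 3: tau = (C - D)/(n(n-1)/2) = (7 - 3)/10 = 0.400000.
Step 4: Exact two-sided p-value (enumerate n! = 120 permutations of y under H0): p = 0.483333.
Step 5: alpha = 0.1. fail to reject H0.

tau_b = 0.4000 (C=7, D=3), p = 0.483333, fail to reject H0.


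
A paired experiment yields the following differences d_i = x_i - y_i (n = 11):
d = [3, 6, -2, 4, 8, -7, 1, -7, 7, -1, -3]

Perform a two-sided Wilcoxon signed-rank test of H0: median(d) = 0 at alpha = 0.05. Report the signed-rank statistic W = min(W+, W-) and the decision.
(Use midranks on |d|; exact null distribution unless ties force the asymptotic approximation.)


Step 1: Drop any zero differences (none here) and take |d_i|.
|d| = [3, 6, 2, 4, 8, 7, 1, 7, 7, 1, 3]
Step 2: Midrank |d_i| (ties get averaged ranks).
ranks: |3|->4.5, |6|->7, |2|->3, |4|->6, |8|->11, |7|->9, |1|->1.5, |7|->9, |7|->9, |1|->1.5, |3|->4.5
Step 3: Attach original signs; sum ranks with positive sign and with negative sign.
W+ = 4.5 + 7 + 6 + 11 + 1.5 + 9 = 39
W- = 3 + 9 + 9 + 1.5 + 4.5 = 27
(Check: W+ + W- = 66 should equal n(n+1)/2 = 66.)
Step 4: Test statistic W = min(W+, W-) = 27.
Step 5: Ties in |d|, so use the tie-corrected normal approximation.
        E[W] = n(n+1)/4 = 11*12/4 = 33.
        Tie groups: |d|=1 (t=2), |d|=3 (t=2), |d|=7 (t=3); sum(t^3 - t) = 36.
        Var[W] = n(n+1)(2n+1)/24 - sum(t^3-t)/48 = 3036/24 - 36/48 = 125.75.
        z = (W - E[W]) / sqrt(Var[W]) = (27 - 33) / 11.2138 = -0.5351.
        Two-sided p = 2*Phi(z) = 0.592613.
Step 6: alpha = 0.05. fail to reject H0.

W+ = 39, W- = 27, W = min = 27, p = 0.592613, fail to reject H0.


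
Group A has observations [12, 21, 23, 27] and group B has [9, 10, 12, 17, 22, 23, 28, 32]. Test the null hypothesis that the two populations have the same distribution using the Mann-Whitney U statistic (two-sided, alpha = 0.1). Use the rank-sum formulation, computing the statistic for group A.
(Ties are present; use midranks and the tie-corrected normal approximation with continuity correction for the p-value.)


Step 1: Combine and sort all 12 observations; assign midranks.
sorted (value, group): (9,Y), (10,Y), (12,X), (12,Y), (17,Y), (21,X), (22,Y), (23,X), (23,Y), (27,X), (28,Y), (32,Y)
ranks: 9->1, 10->2, 12->3.5, 12->3.5, 17->5, 21->6, 22->7, 23->8.5, 23->8.5, 27->10, 28->11, 32->12
Step 2: Rank sum for X: R1 = 3.5 + 6 + 8.5 + 10 = 28.
Step 3: U_X = R1 - n1(n1+1)/2 = 28 - 4*5/2 = 28 - 10 = 18.
       U_Y = n1*n2 - U_X = 32 - 18 = 14.
Step 4: Ties are present, so use the tie-corrected normal approximation (with continuity correction) for the p-value.
Step 5: p-value = 0.798215; compare to alpha = 0.1. fail to reject H0.

U_X = 18, p = 0.798215, fail to reject H0 at alpha = 0.1.


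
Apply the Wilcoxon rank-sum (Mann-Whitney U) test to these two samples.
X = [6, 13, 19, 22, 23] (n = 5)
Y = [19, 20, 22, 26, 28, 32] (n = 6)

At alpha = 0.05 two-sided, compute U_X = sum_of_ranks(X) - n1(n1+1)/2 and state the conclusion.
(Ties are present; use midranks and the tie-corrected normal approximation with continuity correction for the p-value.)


Step 1: Combine and sort all 11 observations; assign midranks.
sorted (value, group): (6,X), (13,X), (19,X), (19,Y), (20,Y), (22,X), (22,Y), (23,X), (26,Y), (28,Y), (32,Y)
ranks: 6->1, 13->2, 19->3.5, 19->3.5, 20->5, 22->6.5, 22->6.5, 23->8, 26->9, 28->10, 32->11
Step 2: Rank sum for X: R1 = 1 + 2 + 3.5 + 6.5 + 8 = 21.
Step 3: U_X = R1 - n1(n1+1)/2 = 21 - 5*6/2 = 21 - 15 = 6.
       U_Y = n1*n2 - U_X = 30 - 6 = 24.
Step 4: Ties are present, so use the tie-corrected normal approximation (with continuity correction) for the p-value.
Step 5: p-value = 0.119000; compare to alpha = 0.05. fail to reject H0.

U_X = 6, p = 0.119000, fail to reject H0 at alpha = 0.05.


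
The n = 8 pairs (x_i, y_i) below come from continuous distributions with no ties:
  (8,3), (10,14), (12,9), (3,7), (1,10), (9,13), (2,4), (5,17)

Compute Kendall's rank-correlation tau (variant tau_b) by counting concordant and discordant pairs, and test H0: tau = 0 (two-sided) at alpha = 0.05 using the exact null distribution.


Step 1: Enumerate the 28 unordered pairs (i,j) with i<j and classify each by sign(x_j-x_i) * sign(y_j-y_i).
  (1,2):dx=+2,dy=+11->C; (1,3):dx=+4,dy=+6->C; (1,4):dx=-5,dy=+4->D; (1,5):dx=-7,dy=+7->D
  (1,6):dx=+1,dy=+10->C; (1,7):dx=-6,dy=+1->D; (1,8):dx=-3,dy=+14->D; (2,3):dx=+2,dy=-5->D
  (2,4):dx=-7,dy=-7->C; (2,5):dx=-9,dy=-4->C; (2,6):dx=-1,dy=-1->C; (2,7):dx=-8,dy=-10->C
  (2,8):dx=-5,dy=+3->D; (3,4):dx=-9,dy=-2->C; (3,5):dx=-11,dy=+1->D; (3,6):dx=-3,dy=+4->D
  (3,7):dx=-10,dy=-5->C; (3,8):dx=-7,dy=+8->D; (4,5):dx=-2,dy=+3->D; (4,6):dx=+6,dy=+6->C
  (4,7):dx=-1,dy=-3->C; (4,8):dx=+2,dy=+10->C; (5,6):dx=+8,dy=+3->C; (5,7):dx=+1,dy=-6->D
  (5,8):dx=+4,dy=+7->C; (6,7):dx=-7,dy=-9->C; (6,8):dx=-4,dy=+4->D; (7,8):dx=+3,dy=+13->C
Step 2: C = 16, D = 12, total pairs = 28.
Step 3: tau = (C - D)/(n(n-1)/2) = (16 - 12)/28 = 0.142857.
Step 4: Exact two-sided p-value (enumerate n! = 40320 permutations of y under H0): p = 0.719544.
Step 5: alpha = 0.05. fail to reject H0.

tau_b = 0.1429 (C=16, D=12), p = 0.719544, fail to reject H0.


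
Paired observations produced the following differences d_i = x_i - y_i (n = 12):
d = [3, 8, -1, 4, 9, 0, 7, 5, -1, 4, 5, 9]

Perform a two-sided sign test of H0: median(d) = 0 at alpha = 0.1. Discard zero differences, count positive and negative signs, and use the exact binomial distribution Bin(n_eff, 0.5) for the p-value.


Step 1: Discard zero differences. Original n = 12; n_eff = number of nonzero differences = 11.
Nonzero differences (with sign): +3, +8, -1, +4, +9, +7, +5, -1, +4, +5, +9
Step 2: Count signs: positive = 9, negative = 2.
Step 3: Under H0: P(positive) = 0.5, so the number of positives S ~ Bin(11, 0.5).
Step 4: Two-sided exact p-value = sum of Bin(11,0.5) probabilities at or below the observed probability = 0.065430.
Step 5: alpha = 0.1. reject H0.

n_eff = 11, pos = 9, neg = 2, p = 0.065430, reject H0.


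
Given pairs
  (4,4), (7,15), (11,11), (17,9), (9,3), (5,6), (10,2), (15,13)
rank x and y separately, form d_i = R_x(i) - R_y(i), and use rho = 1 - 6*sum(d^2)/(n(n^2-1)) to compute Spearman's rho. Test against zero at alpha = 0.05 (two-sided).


Step 1: Rank x and y separately (midranks; no ties here).
rank(x): 4->1, 7->3, 11->6, 17->8, 9->4, 5->2, 10->5, 15->7
rank(y): 4->3, 15->8, 11->6, 9->5, 3->2, 6->4, 2->1, 13->7
Step 2: d_i = R_x(i) - R_y(i); compute d_i^2.
  (1-3)^2=4, (3-8)^2=25, (6-6)^2=0, (8-5)^2=9, (4-2)^2=4, (2-4)^2=4, (5-1)^2=16, (7-7)^2=0
sum(d^2) = 62.
Step 3: rho = 1 - 6*62 / (8*(8^2 - 1)) = 1 - 372/504 = 0.261905.
Step 4: Under H0, t = rho * sqrt((n-2)/(1-rho^2)) = 0.6647 ~ t(6).
Step 5: Two-sided p-value from the t-distribution with 6 df = 0.530923.
Step 6: alpha = 0.05. fail to reject H0.

rho = 0.2619, p = 0.530923, fail to reject H0 at alpha = 0.05.
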